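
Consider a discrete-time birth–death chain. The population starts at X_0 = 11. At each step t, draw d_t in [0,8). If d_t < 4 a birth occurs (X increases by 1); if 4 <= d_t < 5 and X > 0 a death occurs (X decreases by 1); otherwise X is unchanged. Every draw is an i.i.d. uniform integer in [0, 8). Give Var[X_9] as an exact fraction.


279/64

X can drop by at most 1 per step and X_0 = 11 > T = 9, so X_t >= 11 − t >= 2 > 0 for every t <= 9: the floor at 0 (the 'and X > 0' condition) never binds. Hence X_9 = X_0 + Σ_{t<9} Y_t with i.i.d. increments Y_t = y(d_t) ∈ {+1, −1, 0}.
Outcome values over d=0..7: [1, 1, 1, 1, -1, 0, 0, 0]
Σy = 3, Σy² = 5, M = 8
μ = 3/8 = 3/8,  σ² = 5/8 − (3/8)² = 31/64
Independent increments: Var[X_9] = 9·σ² = 9·(31/64) = 279/64


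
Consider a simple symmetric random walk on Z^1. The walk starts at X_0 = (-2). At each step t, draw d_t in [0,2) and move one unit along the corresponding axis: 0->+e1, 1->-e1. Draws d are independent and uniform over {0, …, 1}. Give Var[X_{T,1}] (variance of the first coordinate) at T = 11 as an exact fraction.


Outcome values over d=0..1: [1, -1]
Σy = 0, Σy² = 2, M = 2
μ = 0/2 = 0,  σ² = 2/2 − (0)² = 1
Independent increments: Var[X_11] = 11·σ² = 11·(1) = 11

11


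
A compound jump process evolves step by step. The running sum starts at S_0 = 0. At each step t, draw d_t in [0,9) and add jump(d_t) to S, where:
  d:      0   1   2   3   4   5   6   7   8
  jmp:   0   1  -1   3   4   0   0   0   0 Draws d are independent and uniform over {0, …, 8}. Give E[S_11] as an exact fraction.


Outcome values over d=0..8: [0, 1, -1, 3, 4, 0, 0, 0, 0]
Σy = 7, Σy² = 27, M = 9
μ = 7/9 = 7/9,  σ² = 27/9 − (7/9)² = 194/81
E[S_11] = 0 + 11·(7/9) = 77/9

77/9


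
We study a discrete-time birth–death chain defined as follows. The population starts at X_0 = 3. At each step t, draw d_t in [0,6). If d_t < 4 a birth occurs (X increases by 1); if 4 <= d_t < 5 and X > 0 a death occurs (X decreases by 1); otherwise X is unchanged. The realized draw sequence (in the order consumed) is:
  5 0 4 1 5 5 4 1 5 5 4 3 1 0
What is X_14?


t=0: X=3, d=5 → hold, X_1=3
t=1: X=3, d=0 → birth, X_2=4
t=2: X=4, d=4 → death, X_3=3
t=3: X=3, d=1 → birth, X_4=4
t=4: X=4, d=5 → hold, X_5=4
t=5: X=4, d=5 → hold, X_6=4
t=6: X=4, d=4 → death, X_7=3
t=7: X=3, d=1 → birth, X_8=4
t=8: X=4, d=5 → hold, X_9=4
t=9: X=4, d=5 → hold, X_10=4
t=10: X=4, d=4 → death, X_11=3
t=11: X=3, d=3 → birth, X_12=4
t=12: X=4, d=1 → birth, X_13=5
t=13: X=5, d=0 → birth, X_14=6

6


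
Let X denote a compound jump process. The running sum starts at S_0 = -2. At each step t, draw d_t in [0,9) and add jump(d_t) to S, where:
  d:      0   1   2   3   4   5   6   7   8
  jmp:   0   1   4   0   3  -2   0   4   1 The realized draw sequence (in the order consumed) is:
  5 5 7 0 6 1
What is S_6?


-1

t=0: S=-2, d=5, jump=-2, S_1=-4
t=1: S=-4, d=5, jump=-2, S_2=-6
t=2: S=-6, d=7, jump=4, S_3=-2
t=3: S=-2, d=0, jump=0, S_4=-2
t=4: S=-2, d=6, jump=0, S_5=-2
t=5: S=-2, d=1, jump=1, S_6=-1


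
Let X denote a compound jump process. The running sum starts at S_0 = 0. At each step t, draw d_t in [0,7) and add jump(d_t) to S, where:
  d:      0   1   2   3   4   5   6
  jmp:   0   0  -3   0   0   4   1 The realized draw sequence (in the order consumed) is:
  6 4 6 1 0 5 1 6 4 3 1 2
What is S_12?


4

t=0: S=0, d=6, jump=1, S_1=1
t=1: S=1, d=4, jump=0, S_2=1
t=2: S=1, d=6, jump=1, S_3=2
t=3: S=2, d=1, jump=0, S_4=2
t=4: S=2, d=0, jump=0, S_5=2
t=5: S=2, d=5, jump=4, S_6=6
t=6: S=6, d=1, jump=0, S_7=6
t=7: S=6, d=6, jump=1, S_8=7
t=8: S=7, d=4, jump=0, S_9=7
t=9: S=7, d=3, jump=0, S_10=7
t=10: S=7, d=1, jump=0, S_11=7
t=11: S=7, d=2, jump=-3, S_12=4


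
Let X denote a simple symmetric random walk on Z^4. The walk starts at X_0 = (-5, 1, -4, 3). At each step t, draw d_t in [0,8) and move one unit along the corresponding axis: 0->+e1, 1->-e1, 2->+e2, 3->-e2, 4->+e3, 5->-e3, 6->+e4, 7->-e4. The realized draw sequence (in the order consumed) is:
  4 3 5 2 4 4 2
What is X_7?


(-5, 2, -2, 3)

t=0: X=(-5, 1, -4, 3), d=4 → +e3, X_1=(-5, 1, -3, 3)
t=1: X=(-5, 1, -3, 3), d=3 → -e2, X_2=(-5, 0, -3, 3)
t=2: X=(-5, 0, -3, 3), d=5 → -e3, X_3=(-5, 0, -4, 3)
t=3: X=(-5, 0, -4, 3), d=2 → +e2, X_4=(-5, 1, -4, 3)
t=4: X=(-5, 1, -4, 3), d=4 → +e3, X_5=(-5, 1, -3, 3)
t=5: X=(-5, 1, -3, 3), d=4 → +e3, X_6=(-5, 1, -2, 3)
t=6: X=(-5, 1, -2, 3), d=2 → +e2, X_7=(-5, 2, -2, 3)


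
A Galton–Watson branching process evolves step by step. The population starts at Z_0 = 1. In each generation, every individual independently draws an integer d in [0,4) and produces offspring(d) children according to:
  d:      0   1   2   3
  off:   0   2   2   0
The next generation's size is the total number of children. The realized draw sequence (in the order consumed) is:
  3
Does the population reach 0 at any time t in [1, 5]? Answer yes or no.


yes

gen 0: Z_0=1, draws=[3], offspring=[0], Z_1=0
gen 1: Z_1=0, draws=[], offspring=[], Z_2=0
gen 2: Z_2=0, draws=[], offspring=[], Z_3=0
gen 3: Z_3=0, draws=[], offspring=[], Z_4=0
gen 4: Z_4=0, draws=[], offspring=[], Z_5=0


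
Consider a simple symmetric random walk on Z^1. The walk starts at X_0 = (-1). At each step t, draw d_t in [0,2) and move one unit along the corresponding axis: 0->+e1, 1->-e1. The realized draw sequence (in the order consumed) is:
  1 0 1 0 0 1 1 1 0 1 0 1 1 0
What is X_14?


(-3)

t=0: X=(-1), d=1 → -e1, X_1=(-2)
t=1: X=(-2), d=0 → +e1, X_2=(-1)
t=2: X=(-1), d=1 → -e1, X_3=(-2)
t=3: X=(-2), d=0 → +e1, X_4=(-1)
t=4: X=(-1), d=0 → +e1, X_5=(0)
t=5: X=(0), d=1 → -e1, X_6=(-1)
t=6: X=(-1), d=1 → -e1, X_7=(-2)
t=7: X=(-2), d=1 → -e1, X_8=(-3)
t=8: X=(-3), d=0 → +e1, X_9=(-2)
t=9: X=(-2), d=1 → -e1, X_10=(-3)
t=10: X=(-3), d=0 → +e1, X_11=(-2)
t=11: X=(-2), d=1 → -e1, X_12=(-3)
t=12: X=(-3), d=1 → -e1, X_13=(-4)
t=13: X=(-4), d=0 → +e1, X_14=(-3)


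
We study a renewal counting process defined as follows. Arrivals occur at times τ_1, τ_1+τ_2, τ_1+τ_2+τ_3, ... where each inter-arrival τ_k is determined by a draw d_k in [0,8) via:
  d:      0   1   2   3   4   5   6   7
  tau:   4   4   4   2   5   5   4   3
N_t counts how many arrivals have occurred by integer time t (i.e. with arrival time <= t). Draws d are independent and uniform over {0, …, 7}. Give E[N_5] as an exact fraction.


Inter-arrival values over d=0..7: [4, 4, 4, 2, 5, 5, 4, 3]
Each d has probability 1/8, so the pmf of τ is: f(2) = 1/8, f(3) = 1/8, f(4) = 1/2, f(5) = 1/4
Renewal equation for m(n) = E[N_n]: condition on τ_1 = k (if k <= n, one arrival plus a fresh copy on the remaining n−k steps): m(n) = F(n) + Σ_{k<=n} f(k)·m(n−k), where F(n) = P(τ <= n) and m(0) = 0
m(1) = F(1) = 0
m(2) = F(2) = 1/8
m(3) = F(3) = 1/4
m(4) = F(4) + f(2)·m(2) = 3/4 + 1/8·1/8 = 49/64
m(5) = F(5) + f(2)·m(3) + f(3)·m(2) = 1 + 1/8·1/4 + 1/8·1/8 = 67/64
E[N_5] = m(5) = 67/64

67/64


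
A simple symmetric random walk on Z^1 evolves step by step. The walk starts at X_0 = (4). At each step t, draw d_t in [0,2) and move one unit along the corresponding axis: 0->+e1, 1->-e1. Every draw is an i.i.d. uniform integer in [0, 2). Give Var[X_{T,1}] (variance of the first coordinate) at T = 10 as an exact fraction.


10

Outcome values over d=0..1: [1, -1]
Σy = 0, Σy² = 2, M = 2
μ = 0/2 = 0,  σ² = 2/2 − (0)² = 1
Independent increments: Var[X_10] = 10·σ² = 10·(1) = 10


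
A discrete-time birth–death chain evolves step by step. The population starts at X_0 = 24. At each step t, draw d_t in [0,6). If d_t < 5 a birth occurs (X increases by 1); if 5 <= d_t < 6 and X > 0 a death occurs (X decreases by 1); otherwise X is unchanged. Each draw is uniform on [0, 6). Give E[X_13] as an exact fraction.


98/3

X can drop by at most 1 per step and X_0 = 24 > T = 13, so X_t >= 24 − t >= 11 > 0 for every t <= 13: the floor at 0 (the 'and X > 0' condition) never binds. Hence X_13 = X_0 + Σ_{t<13} Y_t with i.i.d. increments Y_t = y(d_t) ∈ {+1, −1, 0}.
Outcome values over d=0..5: [1, 1, 1, 1, 1, -1]
Σy = 4, Σy² = 6, M = 6
μ = 4/6 = 2/3,  σ² = 6/6 − (2/3)² = 5/9
E[X_13] = 24 + 13·(2/3) = 98/3


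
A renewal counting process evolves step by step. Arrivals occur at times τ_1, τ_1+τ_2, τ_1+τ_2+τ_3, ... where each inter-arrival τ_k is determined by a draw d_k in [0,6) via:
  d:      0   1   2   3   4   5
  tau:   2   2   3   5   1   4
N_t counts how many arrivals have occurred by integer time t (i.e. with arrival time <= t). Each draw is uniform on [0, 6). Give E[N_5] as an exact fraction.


12295/7776

Inter-arrival values over d=0..5: [2, 2, 3, 5, 1, 4]
Each d has probability 1/6, so the pmf of τ is: f(1) = 1/6, f(2) = 1/3, f(3) = 1/6, f(4) = 1/6, f(5) = 1/6
Renewal equation for m(n) = E[N_n]: condition on τ_1 = k (if k <= n, one arrival plus a fresh copy on the remaining n−k steps): m(n) = F(n) + Σ_{k<=n} f(k)·m(n−k), where F(n) = P(τ <= n) and m(0) = 0
m(1) = F(1) = 1/6
m(2) = F(2) + f(1)·m(1) = 1/2 + 1/6·1/6 = 19/36
m(3) = F(3) + f(1)·m(2) + f(2)·m(1) = 2/3 + 1/6·19/36 + 1/3·1/6 = 175/216
m(4) = F(4) + f(1)·m(3) + f(2)·m(2) + f(3)·m(1) = 5/6 + 1/6·175/216 + 1/3·19/36 + 1/6·1/6 = 1519/1296
m(5) = F(5) + f(1)·m(4) + f(2)·m(3) + f(3)·m(2) + f(4)·m(1) = 1 + 1/6·1519/1296 + 1/3·175/216 + 1/6·19/36 + 1/6·1/6 = 12295/7776
E[N_5] = m(5) = 12295/7776


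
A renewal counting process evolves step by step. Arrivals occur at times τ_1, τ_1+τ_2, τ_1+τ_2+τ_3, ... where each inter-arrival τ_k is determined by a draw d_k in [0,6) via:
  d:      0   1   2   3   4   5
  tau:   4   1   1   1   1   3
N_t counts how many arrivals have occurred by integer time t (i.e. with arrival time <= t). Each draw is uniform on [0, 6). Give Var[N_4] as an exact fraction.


7850/6561

Inter-arrival values over d=0..5: [4, 1, 1, 1, 1, 3]
Each d has probability 1/6, so the pmf of τ is: f(1) = 2/3, f(3) = 1/6, f(4) = 1/6
Let p_n(j) = P(N_n = j), with p_0 = [1]. Condition on τ_1: p_n(0) = P(τ > n), and for j >= 1, p_n(j) = Σ_{k<=n} f(k)·p_{n−k}(j−1)
p_1 = [1/3, 2/3]  (j = 0..1)
p_2 = [1/3, 2/9, 4/9]  (j = 0..2)
p_3 = [1/6, 7/18, 4/27, 8/27]  (j = 0..3)
p_4 = [0, 1/3, 10/27, 8/81, 16/81]  (j = 0..4)
E[N_4] = Σ j·p_4(j) = 175/81;  E[N_4²] = Σ j²·p_4(j) = 475/81
Var[N_4] = 475/81 − (175/81)² = 7850/6561


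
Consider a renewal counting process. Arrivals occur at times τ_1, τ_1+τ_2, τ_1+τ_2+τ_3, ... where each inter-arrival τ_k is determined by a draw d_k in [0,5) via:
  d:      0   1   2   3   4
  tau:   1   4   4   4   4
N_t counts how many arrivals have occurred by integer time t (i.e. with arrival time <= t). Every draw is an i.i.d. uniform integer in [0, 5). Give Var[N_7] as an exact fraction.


Inter-arrival values over d=0..4: [1, 4, 4, 4, 4]
Each d has probability 1/5, so the pmf of τ is: f(1) = 1/5, f(4) = 4/5
Let p_n(j) = P(N_n = j), with p_0 = [1]. Condition on τ_1: p_n(0) = P(τ > n), and for j >= 1, p_n(j) = Σ_{k<=n} f(k)·p_{n−k}(j−1)
p_1 = [4/5, 1/5]  (j = 0..1)
p_2 = [4/5, 4/25, 1/25]  (j = 0..2)
p_3 = [4/5, 4/25, 4/125, 1/125]  (j = 0..3)
p_4 = [0, 24/25, 4/125, 4/625, 1/625]  (j = 0..4)
p_5 = [0, 16/25, 44/125, 4/625, 4/3125, 1/3125]  (j = 0..5)
p_6 = [0, 16/25, 32/125, 64/625, 4/3125, 4/15625, 1/15625]  (j = 0..6)
p_7 = [0, 16/25, 32/125, 48/625, 84/3125, 4/15625, 4/78125, 1/78125]  (j = 0..7)
E[N_7] = Σ j·p_7(j) = 116531/78125;  E[N_7²] = Σ j²·p_7(j) = 218293/78125
Var[N_7] = 218293/78125 − (116531/78125)² = 3474666664/6103515625

3474666664/6103515625


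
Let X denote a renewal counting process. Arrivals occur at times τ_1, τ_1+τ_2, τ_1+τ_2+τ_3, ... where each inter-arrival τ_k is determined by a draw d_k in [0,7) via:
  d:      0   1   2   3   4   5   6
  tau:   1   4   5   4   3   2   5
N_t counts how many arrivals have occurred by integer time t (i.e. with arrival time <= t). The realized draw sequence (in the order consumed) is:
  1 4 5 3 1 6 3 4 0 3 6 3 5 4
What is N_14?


4

draw d_1=1: τ_1=4, arrival time A_1=4
draw d_2=4: τ_2=3, arrival time A_2=7
draw d_3=5: τ_3=2, arrival time A_3=9
draw d_4=3: τ_4=4, arrival time A_4=13
draw d_5=1: τ_5=4, arrival time A_5=17
draw d_6=6: τ_6=5, arrival time A_6=22
draw d_7=3: τ_7=4, arrival time A_7=26
draw d_8=4: τ_8=3, arrival time A_8=29
draw d_9=0: τ_9=1, arrival time A_9=30
draw d_10=3: τ_10=4, arrival time A_10=34
draw d_11=6: τ_11=5, arrival time A_11=39
draw d_12=3: τ_12=4, arrival time A_12=43
draw d_13=5: τ_13=2, arrival time A_13=45
draw d_14=4: τ_14=3, arrival time A_14=48
N_t over t=0..14: 0:0 1:0 2:0 3:0 4:1 5:1 6:1 7:2 8:2 9:3 10:3 11:3 12:3 13:4 14:4


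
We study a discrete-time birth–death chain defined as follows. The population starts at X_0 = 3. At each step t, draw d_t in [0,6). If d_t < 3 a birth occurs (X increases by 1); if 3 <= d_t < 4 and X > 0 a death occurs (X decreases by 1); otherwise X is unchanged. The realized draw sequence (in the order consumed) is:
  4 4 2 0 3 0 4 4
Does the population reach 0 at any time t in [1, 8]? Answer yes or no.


t=0: X=3, d=4 → hold, X_1=3
t=1: X=3, d=4 → hold, X_2=3
t=2: X=3, d=2 → birth, X_3=4
t=3: X=4, d=0 → birth, X_4=5
t=4: X=5, d=3 → death, X_5=4
t=5: X=4, d=0 → birth, X_6=5
t=6: X=5, d=4 → hold, X_7=5
t=7: X=5, d=4 → hold, X_8=5

no


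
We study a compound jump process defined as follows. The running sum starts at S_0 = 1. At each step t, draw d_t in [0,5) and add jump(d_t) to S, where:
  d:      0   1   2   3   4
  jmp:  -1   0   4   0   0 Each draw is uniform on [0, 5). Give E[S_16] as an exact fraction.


Outcome values over d=0..4: [-1, 0, 4, 0, 0]
Σy = 3, Σy² = 17, M = 5
μ = 3/5 = 3/5,  σ² = 17/5 − (3/5)² = 76/25
E[S_16] = 1 + 16·(3/5) = 53/5

53/5


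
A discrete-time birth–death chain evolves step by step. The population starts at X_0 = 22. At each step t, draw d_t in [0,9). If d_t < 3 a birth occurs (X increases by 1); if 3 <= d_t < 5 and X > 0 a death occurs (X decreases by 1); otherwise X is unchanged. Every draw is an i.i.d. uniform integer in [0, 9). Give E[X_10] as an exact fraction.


X can drop by at most 1 per step and X_0 = 22 > T = 10, so X_t >= 22 − t >= 12 > 0 for every t <= 10: the floor at 0 (the 'and X > 0' condition) never binds. Hence X_10 = X_0 + Σ_{t<10} Y_t with i.i.d. increments Y_t = y(d_t) ∈ {+1, −1, 0}.
Outcome values over d=0..8: [1, 1, 1, -1, -1, 0, 0, 0, 0]
Σy = 1, Σy² = 5, M = 9
μ = 1/9 = 1/9,  σ² = 5/9 − (1/9)² = 44/81
E[X_10] = 22 + 10·(1/9) = 208/9

208/9


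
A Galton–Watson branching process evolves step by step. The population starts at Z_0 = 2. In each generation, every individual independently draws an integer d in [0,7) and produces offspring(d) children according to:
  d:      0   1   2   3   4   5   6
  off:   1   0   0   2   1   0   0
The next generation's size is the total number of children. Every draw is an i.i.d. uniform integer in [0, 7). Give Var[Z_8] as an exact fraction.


Outcome values over d=0..6: [1, 0, 0, 2, 1, 0, 0]
Σy = 4, Σy² = 6, M = 7
μ = 4/7 = 4/7,  σ² = 6/7 − (4/7)² = 26/49
V_0 = 0, E_0 = 2
V_1 = 26/49·E_0 + (4/7)²·V_0 = 52/49;  E_1 = 8/7
V_2 = 26/49·E_1 + (4/7)²·V_1 = 2288/2401;  E_2 = 32/49
V_3 = 26/49·E_2 + (4/7)²·V_2 = 77376/117649;  E_3 = 128/343
V_4 = 26/49·E_3 + (4/7)²·V_3 = 2379520/5764801;  E_4 = 512/2401
V_5 = 26/49·E_4 + (4/7)²·V_4 = 70034432/282475249;  E_5 = 2048/16807
V_6 = 26/49·E_5 + (4/7)²·V_5 = 2015490048/13841287201;  E_6 = 8192/117649
V_7 = 26/49·E_6 + (4/7)²·V_6 = 57306136576/678223072849;  E_7 = 32768/823543
V_8 = 26/49·E_7 + (4/7)²·V_7 = 1618530467840/33232930569601;  E_8 = 131072/5764801

1618530467840/33232930569601


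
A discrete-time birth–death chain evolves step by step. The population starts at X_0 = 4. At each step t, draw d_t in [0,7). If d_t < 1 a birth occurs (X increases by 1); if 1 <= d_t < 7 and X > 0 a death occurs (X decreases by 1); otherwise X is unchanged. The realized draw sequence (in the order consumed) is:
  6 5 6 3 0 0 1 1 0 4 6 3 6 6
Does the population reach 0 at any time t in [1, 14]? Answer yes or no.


t=0: X=4, d=6 → death, X_1=3
t=1: X=3, d=5 → death, X_2=2
t=2: X=2, d=6 → death, X_3=1
t=3: X=1, d=3 → death, X_4=0
t=4: X=0, d=0 → birth, X_5=1
t=5: X=1, d=0 → birth, X_6=2
t=6: X=2, d=1 → death, X_7=1
t=7: X=1, d=1 → death, X_8=0
t=8: X=0, d=0 → birth, X_9=1
t=9: X=1, d=4 → death, X_10=0
t=10: X=0, d=6 → hold, X_11=0
t=11: X=0, d=3 → hold, X_12=0
t=12: X=0, d=6 → hold, X_13=0
t=13: X=0, d=6 → hold, X_14=0

yes


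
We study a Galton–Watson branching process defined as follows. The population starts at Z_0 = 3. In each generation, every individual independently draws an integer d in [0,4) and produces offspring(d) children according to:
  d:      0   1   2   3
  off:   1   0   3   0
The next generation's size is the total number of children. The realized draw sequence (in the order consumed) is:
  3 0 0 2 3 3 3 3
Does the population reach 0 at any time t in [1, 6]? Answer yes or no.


yes

gen 0: Z_0=3, draws=[3, 0, 0], offspring=[0, 1, 1], Z_1=2
gen 1: Z_1=2, draws=[2, 3], offspring=[3, 0], Z_2=3
gen 2: Z_2=3, draws=[3, 3, 3], offspring=[0, 0, 0], Z_3=0
gen 3: Z_3=0, draws=[], offspring=[], Z_4=0
gen 4: Z_4=0, draws=[], offspring=[], Z_5=0
gen 5: Z_5=0, draws=[], offspring=[], Z_6=0


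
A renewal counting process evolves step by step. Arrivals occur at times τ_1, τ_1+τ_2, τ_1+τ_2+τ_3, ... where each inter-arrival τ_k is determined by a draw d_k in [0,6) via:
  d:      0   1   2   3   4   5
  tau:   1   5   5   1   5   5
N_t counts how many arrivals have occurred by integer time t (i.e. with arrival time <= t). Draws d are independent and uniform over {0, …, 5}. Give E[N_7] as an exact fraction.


Inter-arrival values over d=0..5: [1, 5, 5, 1, 5, 5]
Each d has probability 1/6, so the pmf of τ is: f(1) = 1/3, f(5) = 2/3
Renewal equation for m(n) = E[N_n]: condition on τ_1 = k (if k <= n, one arrival plus a fresh copy on the remaining n−k steps): m(n) = F(n) + Σ_{k<=n} f(k)·m(n−k), where F(n) = P(τ <= n) and m(0) = 0
m(1) = F(1) = 1/3
m(2) = F(2) + f(1)·m(1) = 1/3 + 1/3·1/3 = 4/9
m(3) = F(3) + f(1)·m(2) = 1/3 + 1/3·4/9 = 13/27
m(4) = F(4) + f(1)·m(3) = 1/3 + 1/3·13/27 = 40/81
m(5) = F(5) + f(1)·m(4) = 1 + 1/3·40/81 = 283/243
m(6) = F(6) + f(1)·m(5) + f(5)·m(1) = 1 + 1/3·283/243 + 2/3·1/3 = 1174/729
m(7) = F(7) + f(1)·m(6) + f(5)·m(2) = 1 + 1/3·1174/729 + 2/3·4/9 = 4009/2187
E[N_7] = m(7) = 4009/2187

4009/2187


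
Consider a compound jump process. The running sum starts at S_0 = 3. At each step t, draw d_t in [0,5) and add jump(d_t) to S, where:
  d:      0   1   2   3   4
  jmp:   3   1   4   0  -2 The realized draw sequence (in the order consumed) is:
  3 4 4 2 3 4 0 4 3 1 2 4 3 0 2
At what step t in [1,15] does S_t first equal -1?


3

t=0: S=3, d=3, jump=0, S_1=3
t=1: S=3, d=4, jump=-2, S_2=1
t=2: S=1, d=4, jump=-2, S_3=-1
t=3: S=-1, d=2, jump=4, S_4=3
t=4: S=3, d=3, jump=0, S_5=3
t=5: S=3, d=4, jump=-2, S_6=1
t=6: S=1, d=0, jump=3, S_7=4
t=7: S=4, d=4, jump=-2, S_8=2
t=8: S=2, d=3, jump=0, S_9=2
t=9: S=2, d=1, jump=1, S_10=3
t=10: S=3, d=2, jump=4, S_11=7
t=11: S=7, d=4, jump=-2, S_12=5
t=12: S=5, d=3, jump=0, S_13=5
t=13: S=5, d=0, jump=3, S_14=8
t=14: S=8, d=2, jump=4, S_15=12


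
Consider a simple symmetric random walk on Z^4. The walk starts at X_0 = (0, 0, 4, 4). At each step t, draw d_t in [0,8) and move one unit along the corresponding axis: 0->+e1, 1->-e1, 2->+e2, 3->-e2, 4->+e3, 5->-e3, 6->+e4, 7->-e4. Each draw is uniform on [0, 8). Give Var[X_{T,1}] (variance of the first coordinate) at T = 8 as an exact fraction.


Outcome values over d=0..7: [1, -1, 0, 0, 0, 0, 0, 0]
Σy = 0, Σy² = 2, M = 8
μ = 0/8 = 0,  σ² = 2/8 − (0)² = 1/4
Independent increments: Var[X_8] = 8·σ² = 8·(1/4) = 2

2


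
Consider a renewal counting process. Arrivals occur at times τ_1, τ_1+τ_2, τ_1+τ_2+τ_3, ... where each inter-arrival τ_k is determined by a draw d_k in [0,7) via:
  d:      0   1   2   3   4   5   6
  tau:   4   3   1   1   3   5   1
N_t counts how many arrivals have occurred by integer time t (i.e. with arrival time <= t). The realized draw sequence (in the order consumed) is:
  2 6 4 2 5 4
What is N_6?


4

draw d_1=2: τ_1=1, arrival time A_1=1
draw d_2=6: τ_2=1, arrival time A_2=2
draw d_3=4: τ_3=3, arrival time A_3=5
draw d_4=2: τ_4=1, arrival time A_4=6
draw d_5=5: τ_5=5, arrival time A_5=11
draw d_6=4: τ_6=3, arrival time A_6=14
N_t over t=0..6: 0:0 1:1 2:2 3:2 4:2 5:3 6:4


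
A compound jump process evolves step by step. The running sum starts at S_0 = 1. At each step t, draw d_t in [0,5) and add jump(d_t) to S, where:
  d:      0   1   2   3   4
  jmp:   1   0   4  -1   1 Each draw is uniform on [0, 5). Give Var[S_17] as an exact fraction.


Outcome values over d=0..4: [1, 0, 4, -1, 1]
Σy = 5, Σy² = 19, M = 5
μ = 5/5 = 1,  σ² = 19/5 − (1)² = 14/5
Independent increments: Var[S_17] = 17·σ² = 17·(14/5) = 238/5

238/5


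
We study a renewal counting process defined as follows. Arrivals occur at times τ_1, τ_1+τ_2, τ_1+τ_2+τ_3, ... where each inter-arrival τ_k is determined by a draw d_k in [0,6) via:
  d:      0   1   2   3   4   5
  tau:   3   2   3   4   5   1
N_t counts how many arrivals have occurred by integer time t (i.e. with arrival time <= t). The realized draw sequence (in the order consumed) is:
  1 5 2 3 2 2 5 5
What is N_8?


3

draw d_1=1: τ_1=2, arrival time A_1=2
draw d_2=5: τ_2=1, arrival time A_2=3
draw d_3=2: τ_3=3, arrival time A_3=6
draw d_4=3: τ_4=4, arrival time A_4=10
draw d_5=2: τ_5=3, arrival time A_5=13
draw d_6=2: τ_6=3, arrival time A_6=16
draw d_7=5: τ_7=1, arrival time A_7=17
draw d_8=5: τ_8=1, arrival time A_8=18
N_t over t=0..8: 0:0 1:0 2:1 3:2 4:2 5:2 6:3 7:3 8:3


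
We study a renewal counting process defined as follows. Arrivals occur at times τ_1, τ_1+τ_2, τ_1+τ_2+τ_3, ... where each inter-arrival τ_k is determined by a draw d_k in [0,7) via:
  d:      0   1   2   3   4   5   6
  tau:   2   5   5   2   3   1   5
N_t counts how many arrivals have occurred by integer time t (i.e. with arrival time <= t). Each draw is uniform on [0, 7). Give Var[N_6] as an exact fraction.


Inter-arrival values over d=0..6: [2, 5, 5, 2, 3, 1, 5]
Each d has probability 1/7, so the pmf of τ is: f(1) = 1/7, f(2) = 2/7, f(3) = 1/7, f(5) = 3/7
Let p_n(j) = P(N_n = j), with p_0 = [1]. Condition on τ_1: p_n(0) = P(τ > n), and for j >= 1, p_n(j) = Σ_{k<=n} f(k)·p_{n−k}(j−1)
p_1 = [6/7, 1/7]  (j = 0..1)
p_2 = [4/7, 20/49, 1/49]  (j = 0..2)
p_3 = [3/7, 23/49, 34/343, 1/343]  (j = 0..3)
p_4 = [3/7, 17/49, 10/49, 48/2401, 1/2401]  (j = 0..4)
p_5 = [0, 34/49, 83/343, 145/2401, 62/16807, 1/16807]  (j = 0..5)
p_6 = [0, 27/49, 16/49, 257/2401, 248/16807, 76/117649, 1/117649]  (j = 0..6)
E[N_6] = Σ j·p_6(j) = 186768/117649;  E[N_6²] = Σ j²·p_6(j) = 361540/117649
Var[N_6] = 361540/117649 − (186768/117649)² = 7652533636/13841287201

7652533636/13841287201


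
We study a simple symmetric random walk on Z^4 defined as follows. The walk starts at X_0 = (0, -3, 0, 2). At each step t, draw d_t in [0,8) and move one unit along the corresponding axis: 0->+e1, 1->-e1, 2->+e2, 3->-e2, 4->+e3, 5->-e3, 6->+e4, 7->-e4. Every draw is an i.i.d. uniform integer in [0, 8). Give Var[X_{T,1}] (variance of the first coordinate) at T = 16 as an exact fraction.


Outcome values over d=0..7: [1, -1, 0, 0, 0, 0, 0, 0]
Σy = 0, Σy² = 2, M = 8
μ = 0/8 = 0,  σ² = 2/8 − (0)² = 1/4
Independent increments: Var[X_16] = 16·σ² = 16·(1/4) = 4

4


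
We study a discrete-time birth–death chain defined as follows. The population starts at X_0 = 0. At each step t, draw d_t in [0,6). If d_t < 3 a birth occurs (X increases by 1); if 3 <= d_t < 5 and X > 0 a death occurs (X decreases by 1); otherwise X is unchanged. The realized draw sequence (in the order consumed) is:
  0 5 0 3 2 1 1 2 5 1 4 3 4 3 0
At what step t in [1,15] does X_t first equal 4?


7

t=0: X=0, d=0 → birth, X_1=1
t=1: X=1, d=5 → hold, X_2=1
t=2: X=1, d=0 → birth, X_3=2
t=3: X=2, d=3 → death, X_4=1
t=4: X=1, d=2 → birth, X_5=2
t=5: X=2, d=1 → birth, X_6=3
t=6: X=3, d=1 → birth, X_7=4
t=7: X=4, d=2 → birth, X_8=5
t=8: X=5, d=5 → hold, X_9=5
t=9: X=5, d=1 → birth, X_10=6
t=10: X=6, d=4 → death, X_11=5
t=11: X=5, d=3 → death, X_12=4
t=12: X=4, d=4 → death, X_13=3
t=13: X=3, d=3 → death, X_14=2
t=14: X=2, d=0 → birth, X_15=3


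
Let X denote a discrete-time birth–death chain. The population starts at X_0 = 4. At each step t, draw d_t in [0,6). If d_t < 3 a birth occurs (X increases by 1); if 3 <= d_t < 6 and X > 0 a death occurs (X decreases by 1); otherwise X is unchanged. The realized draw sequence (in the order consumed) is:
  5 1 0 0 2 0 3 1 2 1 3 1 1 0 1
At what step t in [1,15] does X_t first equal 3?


t=0: X=4, d=5 → death, X_1=3
t=1: X=3, d=1 → birth, X_2=4
t=2: X=4, d=0 → birth, X_3=5
t=3: X=5, d=0 → birth, X_4=6
t=4: X=6, d=2 → birth, X_5=7
t=5: X=7, d=0 → birth, X_6=8
t=6: X=8, d=3 → death, X_7=7
t=7: X=7, d=1 → birth, X_8=8
t=8: X=8, d=2 → birth, X_9=9
t=9: X=9, d=1 → birth, X_10=10
t=10: X=10, d=3 → death, X_11=9
t=11: X=9, d=1 → birth, X_12=10
t=12: X=10, d=1 → birth, X_13=11
t=13: X=11, d=0 → birth, X_14=12
t=14: X=12, d=1 → birth, X_15=13

1


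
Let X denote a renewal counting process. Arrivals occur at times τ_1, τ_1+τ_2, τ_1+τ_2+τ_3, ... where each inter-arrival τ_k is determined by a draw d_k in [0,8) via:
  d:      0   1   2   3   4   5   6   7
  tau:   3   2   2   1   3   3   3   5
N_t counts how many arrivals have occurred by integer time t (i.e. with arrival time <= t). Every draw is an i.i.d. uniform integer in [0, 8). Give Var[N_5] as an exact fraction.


401492911/1073741824

Inter-arrival values over d=0..7: [3, 2, 2, 1, 3, 3, 3, 5]
Each d has probability 1/8, so the pmf of τ is: f(1) = 1/8, f(2) = 1/4, f(3) = 1/2, f(5) = 1/8
Let p_n(j) = P(N_n = j), with p_0 = [1]. Condition on τ_1: p_n(0) = P(τ > n), and for j >= 1, p_n(j) = Σ_{k<=n} f(k)·p_{n−k}(j−1)
p_1 = [7/8, 1/8]  (j = 0..1)
p_2 = [5/8, 23/64, 1/64]  (j = 0..2)
p_3 = [1/8, 51/64, 39/512, 1/512]  (j = 0..3)
p_4 = [1/8, 39/64, 129/512, 55/4096, 1/4096]  (j = 0..4)
p_5 = [0, 31/64, 233/512, 239/4096, 71/32768, 1/32768]  (j = 0..5)
E[N_5] = Σ j·p_5(j) = 51721/32768;  E[N_5²] = Σ j²·p_5(j) = 93889/32768
Var[N_5] = 93889/32768 − (51721/32768)² = 401492911/1073741824


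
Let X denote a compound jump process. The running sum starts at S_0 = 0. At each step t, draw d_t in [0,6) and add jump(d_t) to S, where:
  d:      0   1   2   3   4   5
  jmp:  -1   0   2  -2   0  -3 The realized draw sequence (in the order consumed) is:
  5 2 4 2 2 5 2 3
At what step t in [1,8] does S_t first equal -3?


1

t=0: S=0, d=5, jump=-3, S_1=-3
t=1: S=-3, d=2, jump=2, S_2=-1
t=2: S=-1, d=4, jump=0, S_3=-1
t=3: S=-1, d=2, jump=2, S_4=1
t=4: S=1, d=2, jump=2, S_5=3
t=5: S=3, d=5, jump=-3, S_6=0
t=6: S=0, d=2, jump=2, S_7=2
t=7: S=2, d=3, jump=-2, S_8=0


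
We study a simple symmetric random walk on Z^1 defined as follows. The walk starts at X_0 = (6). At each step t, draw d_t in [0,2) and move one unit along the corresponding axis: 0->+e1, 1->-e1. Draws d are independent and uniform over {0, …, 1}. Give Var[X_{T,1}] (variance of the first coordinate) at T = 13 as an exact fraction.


13

Outcome values over d=0..1: [1, -1]
Σy = 0, Σy² = 2, M = 2
μ = 0/2 = 0,  σ² = 2/2 − (0)² = 1
Independent increments: Var[X_13] = 13·σ² = 13·(1) = 13


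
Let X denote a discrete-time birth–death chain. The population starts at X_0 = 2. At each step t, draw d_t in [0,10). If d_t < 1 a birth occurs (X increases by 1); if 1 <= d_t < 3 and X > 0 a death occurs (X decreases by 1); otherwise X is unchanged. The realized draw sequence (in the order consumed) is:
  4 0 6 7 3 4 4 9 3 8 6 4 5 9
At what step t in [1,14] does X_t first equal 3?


2

t=0: X=2, d=4 → hold, X_1=2
t=1: X=2, d=0 → birth, X_2=3
t=2: X=3, d=6 → hold, X_3=3
t=3: X=3, d=7 → hold, X_4=3
t=4: X=3, d=3 → hold, X_5=3
t=5: X=3, d=4 → hold, X_6=3
t=6: X=3, d=4 → hold, X_7=3
t=7: X=3, d=9 → hold, X_8=3
t=8: X=3, d=3 → hold, X_9=3
t=9: X=3, d=8 → hold, X_10=3
t=10: X=3, d=6 → hold, X_11=3
t=11: X=3, d=4 → hold, X_12=3
t=12: X=3, d=5 → hold, X_13=3
t=13: X=3, d=9 → hold, X_14=3


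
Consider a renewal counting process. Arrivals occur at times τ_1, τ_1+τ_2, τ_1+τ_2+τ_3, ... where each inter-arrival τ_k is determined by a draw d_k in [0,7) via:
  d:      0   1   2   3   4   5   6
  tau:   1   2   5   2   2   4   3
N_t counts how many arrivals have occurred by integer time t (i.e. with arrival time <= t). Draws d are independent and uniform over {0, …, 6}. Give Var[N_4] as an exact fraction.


Inter-arrival values over d=0..6: [1, 2, 5, 2, 2, 4, 3]
Each d has probability 1/7, so the pmf of τ is: f(1) = 1/7, f(2) = 3/7, f(3) = 1/7, f(4) = 1/7, f(5) = 1/7
Let p_n(j) = P(N_n = j), with p_0 = [1]. Condition on τ_1: p_n(0) = P(τ > n), and for j >= 1, p_n(j) = Σ_{k<=n} f(k)·p_{n−k}(j−1)
p_1 = [6/7, 1/7]  (j = 0..1)
p_2 = [3/7, 27/49, 1/49]  (j = 0..2)
p_3 = [2/7, 4/7, 48/343, 1/343]  (j = 0..3)
p_4 = [1/7, 24/49, 116/343, 69/2401, 1/2401]  (j = 0..4)
E[N_4] = Σ j·p_4(j) = 3011/2401;  E[N_4²] = Σ j²·p_4(j) = 723/343
Var[N_4] = 723/343 − (3011/2401)² = 3085340/5764801

3085340/5764801


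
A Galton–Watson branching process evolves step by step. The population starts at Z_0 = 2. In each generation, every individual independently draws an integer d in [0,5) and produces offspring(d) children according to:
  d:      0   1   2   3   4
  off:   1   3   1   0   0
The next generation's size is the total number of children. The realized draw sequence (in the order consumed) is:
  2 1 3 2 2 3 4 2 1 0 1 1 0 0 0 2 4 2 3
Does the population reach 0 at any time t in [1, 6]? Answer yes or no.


no

gen 0: Z_0=2, draws=[2, 1], offspring=[1, 3], Z_1=4
gen 1: Z_1=4, draws=[3, 2, 2, 3], offspring=[0, 1, 1, 0], Z_2=2
gen 2: Z_2=2, draws=[4, 2], offspring=[0, 1], Z_3=1
gen 3: Z_3=1, draws=[1], offspring=[3], Z_4=3
gen 4: Z_4=3, draws=[0, 1, 1], offspring=[1, 3, 3], Z_5=7
gen 5: Z_5=7, draws=[0, 0, 0, 2, 4, 2, 3], offspring=[1, 1, 1, 1, 0, 1, 0], Z_6=5


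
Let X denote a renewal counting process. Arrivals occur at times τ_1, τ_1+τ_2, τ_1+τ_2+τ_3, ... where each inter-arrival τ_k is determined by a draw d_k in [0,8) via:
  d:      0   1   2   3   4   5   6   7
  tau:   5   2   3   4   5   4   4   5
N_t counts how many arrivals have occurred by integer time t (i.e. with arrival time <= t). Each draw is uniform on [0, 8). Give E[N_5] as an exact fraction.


67/64

Inter-arrival values over d=0..7: [5, 2, 3, 4, 5, 4, 4, 5]
Each d has probability 1/8, so the pmf of τ is: f(2) = 1/8, f(3) = 1/8, f(4) = 3/8, f(5) = 3/8
Renewal equation for m(n) = E[N_n]: condition on τ_1 = k (if k <= n, one arrival plus a fresh copy on the remaining n−k steps): m(n) = F(n) + Σ_{k<=n} f(k)·m(n−k), where F(n) = P(τ <= n) and m(0) = 0
m(1) = F(1) = 0
m(2) = F(2) = 1/8
m(3) = F(3) = 1/4
m(4) = F(4) + f(2)·m(2) = 5/8 + 1/8·1/8 = 41/64
m(5) = F(5) + f(2)·m(3) + f(3)·m(2) = 1 + 1/8·1/4 + 1/8·1/8 = 67/64
E[N_5] = m(5) = 67/64


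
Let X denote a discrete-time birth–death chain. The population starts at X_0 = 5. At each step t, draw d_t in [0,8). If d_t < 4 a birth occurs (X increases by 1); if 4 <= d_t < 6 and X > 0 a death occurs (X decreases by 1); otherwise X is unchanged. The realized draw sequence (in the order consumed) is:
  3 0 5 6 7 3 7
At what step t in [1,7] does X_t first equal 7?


t=0: X=5, d=3 → birth, X_1=6
t=1: X=6, d=0 → birth, X_2=7
t=2: X=7, d=5 → death, X_3=6
t=3: X=6, d=6 → hold, X_4=6
t=4: X=6, d=7 → hold, X_5=6
t=5: X=6, d=3 → birth, X_6=7
t=6: X=7, d=7 → hold, X_7=7

2


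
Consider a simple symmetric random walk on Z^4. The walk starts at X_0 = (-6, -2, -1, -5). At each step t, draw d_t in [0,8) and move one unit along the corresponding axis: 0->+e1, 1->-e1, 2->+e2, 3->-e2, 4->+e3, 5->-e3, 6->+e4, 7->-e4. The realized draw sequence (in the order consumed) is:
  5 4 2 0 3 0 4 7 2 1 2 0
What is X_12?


t=0: X=(-6, -2, -1, -5), d=5 → -e3, X_1=(-6, -2, -2, -5)
t=1: X=(-6, -2, -2, -5), d=4 → +e3, X_2=(-6, -2, -1, -5)
t=2: X=(-6, -2, -1, -5), d=2 → +e2, X_3=(-6, -1, -1, -5)
t=3: X=(-6, -1, -1, -5), d=0 → +e1, X_4=(-5, -1, -1, -5)
t=4: X=(-5, -1, -1, -5), d=3 → -e2, X_5=(-5, -2, -1, -5)
t=5: X=(-5, -2, -1, -5), d=0 → +e1, X_6=(-4, -2, -1, -5)
t=6: X=(-4, -2, -1, -5), d=4 → +e3, X_7=(-4, -2, 0, -5)
t=7: X=(-4, -2, 0, -5), d=7 → -e4, X_8=(-4, -2, 0, -6)
t=8: X=(-4, -2, 0, -6), d=2 → +e2, X_9=(-4, -1, 0, -6)
t=9: X=(-4, -1, 0, -6), d=1 → -e1, X_10=(-5, -1, 0, -6)
t=10: X=(-5, -1, 0, -6), d=2 → +e2, X_11=(-5, 0, 0, -6)
t=11: X=(-5, 0, 0, -6), d=0 → +e1, X_12=(-4, 0, 0, -6)

(-4, 0, 0, -6)


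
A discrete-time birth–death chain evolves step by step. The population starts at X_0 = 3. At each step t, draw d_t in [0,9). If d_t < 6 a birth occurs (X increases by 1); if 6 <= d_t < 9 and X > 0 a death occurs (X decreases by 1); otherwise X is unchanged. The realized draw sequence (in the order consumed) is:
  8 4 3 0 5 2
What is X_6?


7

t=0: X=3, d=8 → death, X_1=2
t=1: X=2, d=4 → birth, X_2=3
t=2: X=3, d=3 → birth, X_3=4
t=3: X=4, d=0 → birth, X_4=5
t=4: X=5, d=5 → birth, X_5=6
t=5: X=6, d=2 → birth, X_6=7


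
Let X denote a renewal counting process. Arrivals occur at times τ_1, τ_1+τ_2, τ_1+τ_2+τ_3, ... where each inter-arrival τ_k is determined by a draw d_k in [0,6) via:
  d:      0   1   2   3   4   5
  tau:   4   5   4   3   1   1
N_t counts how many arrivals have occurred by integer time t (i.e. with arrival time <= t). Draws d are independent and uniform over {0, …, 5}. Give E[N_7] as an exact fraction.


4558/2187

Inter-arrival values over d=0..5: [4, 5, 4, 3, 1, 1]
Each d has probability 1/6, so the pmf of τ is: f(1) = 1/3, f(3) = 1/6, f(4) = 1/3, f(5) = 1/6
Renewal equation for m(n) = E[N_n]: condition on τ_1 = k (if k <= n, one arrival plus a fresh copy on the remaining n−k steps): m(n) = F(n) + Σ_{k<=n} f(k)·m(n−k), where F(n) = P(τ <= n) and m(0) = 0
m(1) = F(1) = 1/3
m(2) = F(2) + f(1)·m(1) = 1/3 + 1/3·1/3 = 4/9
m(3) = F(3) + f(1)·m(2) = 1/2 + 1/3·4/9 = 35/54
m(4) = F(4) + f(1)·m(3) + f(3)·m(1) = 5/6 + 1/3·35/54 + 1/6·1/3 = 179/162
m(5) = F(5) + f(1)·m(4) + f(3)·m(2) + f(4)·m(1) = 1 + 1/3·179/162 + 1/6·4/9 + 1/3·1/3 = 755/486
m(6) = F(6) + f(1)·m(5) + f(3)·m(3) + f(4)·m(2) + f(5)·m(1) = 1 + 1/3·755/486 + 1/6·35/54 + 1/3·4/9 + 1/6·1/3 = 5335/2916
m(7) = F(7) + f(1)·m(6) + f(3)·m(4) + f(4)·m(3) + f(5)·m(2) = 1 + 1/3·5335/2916 + 1/6·179/162 + 1/3·35/54 + 1/6·4/9 = 4558/2187
E[N_7] = m(7) = 4558/2187


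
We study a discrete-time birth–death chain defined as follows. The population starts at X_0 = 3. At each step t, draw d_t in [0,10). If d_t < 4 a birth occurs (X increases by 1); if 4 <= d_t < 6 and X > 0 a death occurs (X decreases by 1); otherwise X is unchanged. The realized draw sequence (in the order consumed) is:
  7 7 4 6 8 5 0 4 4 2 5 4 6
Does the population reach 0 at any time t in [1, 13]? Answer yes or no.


t=0: X=3, d=7 → hold, X_1=3
t=1: X=3, d=7 → hold, X_2=3
t=2: X=3, d=4 → death, X_3=2
t=3: X=2, d=6 → hold, X_4=2
t=4: X=2, d=8 → hold, X_5=2
t=5: X=2, d=5 → death, X_6=1
t=6: X=1, d=0 → birth, X_7=2
t=7: X=2, d=4 → death, X_8=1
t=8: X=1, d=4 → death, X_9=0
t=9: X=0, d=2 → birth, X_10=1
t=10: X=1, d=5 → death, X_11=0
t=11: X=0, d=4 → hold, X_12=0
t=12: X=0, d=6 → hold, X_13=0

yes


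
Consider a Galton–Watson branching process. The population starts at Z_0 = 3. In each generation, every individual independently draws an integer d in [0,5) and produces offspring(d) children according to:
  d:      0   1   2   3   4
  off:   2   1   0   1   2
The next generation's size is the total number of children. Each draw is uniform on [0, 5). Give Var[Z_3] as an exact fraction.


137592/15625

Outcome values over d=0..4: [2, 1, 0, 1, 2]
Σy = 6, Σy² = 10, M = 5
μ = 6/5 = 6/5,  σ² = 10/5 − (6/5)² = 14/25
V_0 = 0, E_0 = 3
V_1 = 14/25·E_0 + (6/5)²·V_0 = 42/25;  E_1 = 18/5
V_2 = 14/25·E_1 + (6/5)²·V_1 = 2772/625;  E_2 = 108/25
V_3 = 14/25·E_2 + (6/5)²·V_2 = 137592/15625;  E_3 = 648/125


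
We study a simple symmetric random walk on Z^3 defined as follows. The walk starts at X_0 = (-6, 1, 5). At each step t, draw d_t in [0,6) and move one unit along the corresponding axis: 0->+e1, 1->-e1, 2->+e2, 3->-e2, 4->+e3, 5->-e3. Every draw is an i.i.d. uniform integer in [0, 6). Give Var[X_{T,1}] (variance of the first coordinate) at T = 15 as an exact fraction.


Outcome values over d=0..5: [1, -1, 0, 0, 0, 0]
Σy = 0, Σy² = 2, M = 6
μ = 0/6 = 0,  σ² = 2/6 − (0)² = 1/3
Independent increments: Var[X_15] = 15·σ² = 15·(1/3) = 5

5


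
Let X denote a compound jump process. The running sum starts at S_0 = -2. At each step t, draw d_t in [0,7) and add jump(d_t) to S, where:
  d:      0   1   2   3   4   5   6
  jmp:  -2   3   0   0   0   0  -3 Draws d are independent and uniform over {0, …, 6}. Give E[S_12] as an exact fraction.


-38/7

Outcome values over d=0..6: [-2, 3, 0, 0, 0, 0, -3]
Σy = -2, Σy² = 22, M = 7
μ = -2/7 = -2/7,  σ² = 22/7 − (-2/7)² = 150/49
E[S_12] = -2 + 12·(-2/7) = -38/7


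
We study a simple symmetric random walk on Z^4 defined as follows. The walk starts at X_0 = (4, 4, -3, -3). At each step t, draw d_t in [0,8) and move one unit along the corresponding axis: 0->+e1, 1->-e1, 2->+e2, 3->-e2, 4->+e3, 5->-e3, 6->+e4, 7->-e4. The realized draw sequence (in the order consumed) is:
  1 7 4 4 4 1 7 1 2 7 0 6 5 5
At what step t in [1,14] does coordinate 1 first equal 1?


t=0: X=(4, 4, -3, -3), d=1 → -e1, X_1=(3, 4, -3, -3)
t=1: X=(3, 4, -3, -3), d=7 → -e4, X_2=(3, 4, -3, -4)
t=2: X=(3, 4, -3, -4), d=4 → +e3, X_3=(3, 4, -2, -4)
t=3: X=(3, 4, -2, -4), d=4 → +e3, X_4=(3, 4, -1, -4)
t=4: X=(3, 4, -1, -4), d=4 → +e3, X_5=(3, 4, 0, -4)
t=5: X=(3, 4, 0, -4), d=1 → -e1, X_6=(2, 4, 0, -4)
t=6: X=(2, 4, 0, -4), d=7 → -e4, X_7=(2, 4, 0, -5)
t=7: X=(2, 4, 0, -5), d=1 → -e1, X_8=(1, 4, 0, -5)
t=8: X=(1, 4, 0, -5), d=2 → +e2, X_9=(1, 5, 0, -5)
t=9: X=(1, 5, 0, -5), d=7 → -e4, X_10=(1, 5, 0, -6)
t=10: X=(1, 5, 0, -6), d=0 → +e1, X_11=(2, 5, 0, -6)
t=11: X=(2, 5, 0, -6), d=6 → +e4, X_12=(2, 5, 0, -5)
t=12: X=(2, 5, 0, -5), d=5 → -e3, X_13=(2, 5, -1, -5)
t=13: X=(2, 5, -1, -5), d=5 → -e3, X_14=(2, 5, -2, -5)

8


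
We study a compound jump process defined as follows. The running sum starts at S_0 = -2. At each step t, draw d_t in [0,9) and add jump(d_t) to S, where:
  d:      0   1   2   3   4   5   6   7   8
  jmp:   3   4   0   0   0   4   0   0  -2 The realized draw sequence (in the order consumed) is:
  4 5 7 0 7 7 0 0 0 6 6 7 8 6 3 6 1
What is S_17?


16

t=0: S=-2, d=4, jump=0, S_1=-2
t=1: S=-2, d=5, jump=4, S_2=2
t=2: S=2, d=7, jump=0, S_3=2
t=3: S=2, d=0, jump=3, S_4=5
t=4: S=5, d=7, jump=0, S_5=5
t=5: S=5, d=7, jump=0, S_6=5
t=6: S=5, d=0, jump=3, S_7=8
t=7: S=8, d=0, jump=3, S_8=11
t=8: S=11, d=0, jump=3, S_9=14
t=9: S=14, d=6, jump=0, S_10=14
t=10: S=14, d=6, jump=0, S_11=14
t=11: S=14, d=7, jump=0, S_12=14
t=12: S=14, d=8, jump=-2, S_13=12
t=13: S=12, d=6, jump=0, S_14=12
t=14: S=12, d=3, jump=0, S_15=12
t=15: S=12, d=6, jump=0, S_16=12
t=16: S=12, d=1, jump=4, S_17=16


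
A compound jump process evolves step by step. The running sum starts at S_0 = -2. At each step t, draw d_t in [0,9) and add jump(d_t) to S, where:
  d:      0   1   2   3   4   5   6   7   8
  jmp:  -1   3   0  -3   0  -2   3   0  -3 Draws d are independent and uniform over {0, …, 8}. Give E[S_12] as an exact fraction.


-6

Outcome values over d=0..8: [-1, 3, 0, -3, 0, -2, 3, 0, -3]
Σy = -3, Σy² = 41, M = 9
μ = -3/9 = -1/3,  σ² = 41/9 − (-1/3)² = 40/9
E[S_12] = -2 + 12·(-1/3) = -6


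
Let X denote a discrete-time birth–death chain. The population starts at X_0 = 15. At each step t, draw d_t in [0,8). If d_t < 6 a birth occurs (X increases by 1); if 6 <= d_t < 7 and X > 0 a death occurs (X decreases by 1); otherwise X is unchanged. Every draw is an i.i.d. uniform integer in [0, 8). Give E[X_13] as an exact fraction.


X can drop by at most 1 per step and X_0 = 15 > T = 13, so X_t >= 15 − t >= 2 > 0 for every t <= 13: the floor at 0 (the 'and X > 0' condition) never binds. Hence X_13 = X_0 + Σ_{t<13} Y_t with i.i.d. increments Y_t = y(d_t) ∈ {+1, −1, 0}.
Outcome values over d=0..7: [1, 1, 1, 1, 1, 1, -1, 0]
Σy = 5, Σy² = 7, M = 8
μ = 5/8 = 5/8,  σ² = 7/8 − (5/8)² = 31/64
E[X_13] = 15 + 13·(5/8) = 185/8

185/8
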